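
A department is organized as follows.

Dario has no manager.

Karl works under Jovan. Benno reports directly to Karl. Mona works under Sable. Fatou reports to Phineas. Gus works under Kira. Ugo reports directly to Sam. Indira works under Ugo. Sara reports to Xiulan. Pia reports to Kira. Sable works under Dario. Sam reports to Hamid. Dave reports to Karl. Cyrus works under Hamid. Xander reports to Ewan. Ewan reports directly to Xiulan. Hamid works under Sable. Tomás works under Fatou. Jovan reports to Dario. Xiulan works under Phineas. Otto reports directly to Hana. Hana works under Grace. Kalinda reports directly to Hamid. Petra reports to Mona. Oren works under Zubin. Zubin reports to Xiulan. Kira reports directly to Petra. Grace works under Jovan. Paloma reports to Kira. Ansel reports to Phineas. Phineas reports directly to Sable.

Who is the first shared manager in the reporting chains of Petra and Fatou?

Petra's chain of managers is Mona, Sable, Dario. Fatou's chain of managers is Phineas, Sable, Dario. The first manager that appears in both chains is Sable.

Sable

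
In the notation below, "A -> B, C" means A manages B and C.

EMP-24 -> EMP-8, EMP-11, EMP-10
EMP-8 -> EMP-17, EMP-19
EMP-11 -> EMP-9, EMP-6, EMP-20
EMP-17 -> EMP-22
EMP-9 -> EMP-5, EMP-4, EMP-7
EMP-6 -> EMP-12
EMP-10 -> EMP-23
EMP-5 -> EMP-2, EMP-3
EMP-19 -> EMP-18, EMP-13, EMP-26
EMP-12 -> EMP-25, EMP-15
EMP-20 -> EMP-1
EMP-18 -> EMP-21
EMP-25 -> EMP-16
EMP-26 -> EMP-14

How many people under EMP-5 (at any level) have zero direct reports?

2

The people in EMP-5's organization with no one reporting to them are EMP-3, EMP-2. That is 2.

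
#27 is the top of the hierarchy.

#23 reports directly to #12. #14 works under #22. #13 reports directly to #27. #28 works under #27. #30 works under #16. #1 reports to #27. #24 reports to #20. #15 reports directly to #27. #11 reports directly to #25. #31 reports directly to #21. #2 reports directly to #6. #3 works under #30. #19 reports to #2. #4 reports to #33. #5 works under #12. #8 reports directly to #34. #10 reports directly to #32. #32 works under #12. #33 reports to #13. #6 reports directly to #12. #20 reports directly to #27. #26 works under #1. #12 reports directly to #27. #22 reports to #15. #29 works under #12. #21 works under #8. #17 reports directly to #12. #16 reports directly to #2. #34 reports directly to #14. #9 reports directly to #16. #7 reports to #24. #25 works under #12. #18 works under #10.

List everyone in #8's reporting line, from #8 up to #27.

#8 reports to #34. #34 reports to #14. #14 reports to #22. #22 reports to #15. #15 reports to #27. #27 is at the top.

#8 -> #34 -> #14 -> #22 -> #15 -> #27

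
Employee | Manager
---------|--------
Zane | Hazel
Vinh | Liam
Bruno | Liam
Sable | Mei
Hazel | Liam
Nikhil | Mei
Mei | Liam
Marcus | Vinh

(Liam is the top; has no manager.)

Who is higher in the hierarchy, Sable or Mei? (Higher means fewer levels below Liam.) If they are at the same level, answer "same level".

Sable is 2 levels below Liam; Mei is 1. Mei is higher.

Mei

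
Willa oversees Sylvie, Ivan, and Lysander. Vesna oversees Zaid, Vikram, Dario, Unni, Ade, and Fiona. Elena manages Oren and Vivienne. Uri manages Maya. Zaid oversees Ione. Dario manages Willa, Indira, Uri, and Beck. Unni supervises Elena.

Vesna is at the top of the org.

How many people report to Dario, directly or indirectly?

8

Dario directly manages Willa, Indira, Uri, Beck. Under Willa: Ivan, Lysander, Sylvie (3). Indira has no reports. Under Uri: Maya (1). Beck has no reports. So Dario's organization is 4 direct reports plus everyone under them: 4 + 1 + 2 + 1 = 8.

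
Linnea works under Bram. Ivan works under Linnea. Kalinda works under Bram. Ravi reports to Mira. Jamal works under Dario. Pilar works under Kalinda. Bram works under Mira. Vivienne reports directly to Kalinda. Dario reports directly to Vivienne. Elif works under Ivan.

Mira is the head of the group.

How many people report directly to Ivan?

1

Ivan directly manages Elif. That is 1 direct report.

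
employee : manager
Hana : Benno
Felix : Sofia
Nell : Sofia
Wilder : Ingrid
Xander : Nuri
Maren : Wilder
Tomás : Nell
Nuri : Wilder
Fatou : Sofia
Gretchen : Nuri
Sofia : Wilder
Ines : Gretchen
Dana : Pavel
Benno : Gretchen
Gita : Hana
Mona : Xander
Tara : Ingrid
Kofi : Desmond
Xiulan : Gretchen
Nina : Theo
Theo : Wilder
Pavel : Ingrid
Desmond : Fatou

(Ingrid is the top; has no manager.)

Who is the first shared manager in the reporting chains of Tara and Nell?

Ingrid

Tara's chain of managers is Ingrid. Nell's chain of managers is Sofia, Wilder, Ingrid. The first manager that appears in both chains is Ingrid.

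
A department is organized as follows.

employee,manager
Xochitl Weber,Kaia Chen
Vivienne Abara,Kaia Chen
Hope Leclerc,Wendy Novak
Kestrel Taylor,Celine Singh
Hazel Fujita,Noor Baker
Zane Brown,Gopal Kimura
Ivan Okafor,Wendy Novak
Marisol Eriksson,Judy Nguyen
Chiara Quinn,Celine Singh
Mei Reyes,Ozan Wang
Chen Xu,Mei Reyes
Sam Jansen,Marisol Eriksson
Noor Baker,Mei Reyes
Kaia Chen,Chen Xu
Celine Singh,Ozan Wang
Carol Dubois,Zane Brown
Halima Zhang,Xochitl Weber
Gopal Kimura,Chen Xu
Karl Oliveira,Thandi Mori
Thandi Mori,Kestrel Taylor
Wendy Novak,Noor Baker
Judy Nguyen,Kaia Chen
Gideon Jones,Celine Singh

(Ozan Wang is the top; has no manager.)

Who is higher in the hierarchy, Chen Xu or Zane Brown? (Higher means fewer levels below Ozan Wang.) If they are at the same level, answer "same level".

Chen Xu

Chen Xu is 2 levels below Ozan Wang; Zane Brown is 4. Chen Xu is higher.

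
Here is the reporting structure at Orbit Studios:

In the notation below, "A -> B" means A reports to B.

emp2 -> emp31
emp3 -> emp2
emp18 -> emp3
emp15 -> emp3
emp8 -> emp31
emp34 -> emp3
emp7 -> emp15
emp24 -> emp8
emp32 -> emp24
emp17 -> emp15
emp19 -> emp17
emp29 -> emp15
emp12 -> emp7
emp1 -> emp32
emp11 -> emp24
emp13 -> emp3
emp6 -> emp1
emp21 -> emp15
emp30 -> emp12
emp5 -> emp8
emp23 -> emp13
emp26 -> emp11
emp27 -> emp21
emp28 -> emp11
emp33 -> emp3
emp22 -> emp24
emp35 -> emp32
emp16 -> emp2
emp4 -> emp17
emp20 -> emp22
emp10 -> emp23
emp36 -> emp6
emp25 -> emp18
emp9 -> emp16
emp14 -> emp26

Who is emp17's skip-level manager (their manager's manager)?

emp3

emp17 reports to emp15, and emp15 reports to emp3. So emp17's skip-level manager is emp3.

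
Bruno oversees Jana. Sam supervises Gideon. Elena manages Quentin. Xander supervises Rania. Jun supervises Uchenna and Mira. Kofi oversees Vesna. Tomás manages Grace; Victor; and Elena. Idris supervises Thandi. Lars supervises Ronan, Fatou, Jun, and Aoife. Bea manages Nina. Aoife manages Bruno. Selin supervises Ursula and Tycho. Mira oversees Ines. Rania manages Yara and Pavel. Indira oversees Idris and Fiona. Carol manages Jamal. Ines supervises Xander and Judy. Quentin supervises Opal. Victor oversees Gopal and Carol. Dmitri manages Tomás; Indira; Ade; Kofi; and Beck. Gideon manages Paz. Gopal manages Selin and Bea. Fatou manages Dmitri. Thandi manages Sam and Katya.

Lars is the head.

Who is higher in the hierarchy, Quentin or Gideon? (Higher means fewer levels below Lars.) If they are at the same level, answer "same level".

Quentin is 5 levels below Lars; Gideon is 7. Quentin is higher.

Quentin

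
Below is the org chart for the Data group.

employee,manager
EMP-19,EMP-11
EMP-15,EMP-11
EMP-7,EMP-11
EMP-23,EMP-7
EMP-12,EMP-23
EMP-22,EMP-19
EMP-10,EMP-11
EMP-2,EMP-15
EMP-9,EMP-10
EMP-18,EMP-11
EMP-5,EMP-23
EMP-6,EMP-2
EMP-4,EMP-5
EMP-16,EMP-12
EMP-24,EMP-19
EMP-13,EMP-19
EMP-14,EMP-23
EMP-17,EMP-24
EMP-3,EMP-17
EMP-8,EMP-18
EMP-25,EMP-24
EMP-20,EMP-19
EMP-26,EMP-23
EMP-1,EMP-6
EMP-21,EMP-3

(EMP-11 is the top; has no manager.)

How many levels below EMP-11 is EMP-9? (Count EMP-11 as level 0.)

2

Chain from EMP-9 up to EMP-11: EMP-9 → EMP-10 → EMP-11. That is 2 steps up, so EMP-9 is 2 levels below EMP-11.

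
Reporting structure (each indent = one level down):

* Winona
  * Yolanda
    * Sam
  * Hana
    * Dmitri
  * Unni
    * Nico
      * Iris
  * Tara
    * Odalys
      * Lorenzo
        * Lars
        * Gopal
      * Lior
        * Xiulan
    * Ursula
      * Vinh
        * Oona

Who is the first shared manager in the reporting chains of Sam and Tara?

Sam's chain of managers is Yolanda, Winona. Tara's chain of managers is Winona. The first manager that appears in both chains is Winona.

Winona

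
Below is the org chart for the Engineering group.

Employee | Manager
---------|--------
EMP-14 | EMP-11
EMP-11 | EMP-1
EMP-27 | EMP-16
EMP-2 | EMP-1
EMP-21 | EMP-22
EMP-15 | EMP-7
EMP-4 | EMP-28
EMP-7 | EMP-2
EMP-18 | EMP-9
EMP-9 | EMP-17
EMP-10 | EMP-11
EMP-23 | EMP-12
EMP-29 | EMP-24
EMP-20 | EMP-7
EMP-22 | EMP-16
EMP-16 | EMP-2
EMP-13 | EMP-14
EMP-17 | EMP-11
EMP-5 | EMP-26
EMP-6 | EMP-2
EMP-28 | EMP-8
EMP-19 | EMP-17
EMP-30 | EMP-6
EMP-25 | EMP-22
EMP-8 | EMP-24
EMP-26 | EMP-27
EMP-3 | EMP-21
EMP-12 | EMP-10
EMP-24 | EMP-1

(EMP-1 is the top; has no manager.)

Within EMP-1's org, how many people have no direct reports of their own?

12

The people in EMP-1's organization with no one reporting to them are EMP-29, EMP-4, EMP-13, EMP-19, EMP-18, EMP-23, EMP-30, EMP-20, EMP-15, EMP-5, EMP-25, EMP-3. That is 12.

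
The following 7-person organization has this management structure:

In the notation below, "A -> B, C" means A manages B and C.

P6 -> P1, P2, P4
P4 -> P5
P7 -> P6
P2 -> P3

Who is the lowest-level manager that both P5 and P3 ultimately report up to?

P6

P5's chain of managers is P4, P6, P7. P3's chain of managers is P2, P6, P7. The first manager that appears in both chains is P6.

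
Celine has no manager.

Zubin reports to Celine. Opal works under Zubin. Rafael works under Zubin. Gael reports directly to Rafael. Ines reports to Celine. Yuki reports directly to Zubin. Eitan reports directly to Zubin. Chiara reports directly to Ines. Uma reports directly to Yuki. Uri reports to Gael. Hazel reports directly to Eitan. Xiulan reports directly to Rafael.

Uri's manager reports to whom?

Rafael

Uri reports to Gael, and Gael reports to Rafael. So Uri's skip-level manager is Rafael.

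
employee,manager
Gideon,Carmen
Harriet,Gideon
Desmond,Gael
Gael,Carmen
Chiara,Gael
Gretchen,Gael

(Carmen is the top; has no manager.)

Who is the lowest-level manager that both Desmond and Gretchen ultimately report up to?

Gael

Desmond's chain of managers is Gael, Carmen. Gretchen's chain of managers is Gael, Carmen. The first manager that appears in both chains is Gael.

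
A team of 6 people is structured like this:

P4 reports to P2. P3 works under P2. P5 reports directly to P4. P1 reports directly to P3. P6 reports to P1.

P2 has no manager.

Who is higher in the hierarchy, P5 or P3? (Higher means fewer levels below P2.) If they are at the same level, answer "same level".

P3

P5 is 2 levels below P2; P3 is 1. P3 is higher.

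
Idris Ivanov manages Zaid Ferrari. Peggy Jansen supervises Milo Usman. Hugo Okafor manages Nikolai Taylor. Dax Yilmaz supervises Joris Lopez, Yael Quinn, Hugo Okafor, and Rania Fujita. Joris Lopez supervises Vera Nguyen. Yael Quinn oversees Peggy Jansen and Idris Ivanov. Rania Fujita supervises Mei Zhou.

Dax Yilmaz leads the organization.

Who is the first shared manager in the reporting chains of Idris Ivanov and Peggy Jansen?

Yael Quinn

Idris Ivanov's chain of managers is Yael Quinn, Dax Yilmaz. Peggy Jansen's chain of managers is Yael Quinn, Dax Yilmaz. The first manager that appears in both chains is Yael Quinn.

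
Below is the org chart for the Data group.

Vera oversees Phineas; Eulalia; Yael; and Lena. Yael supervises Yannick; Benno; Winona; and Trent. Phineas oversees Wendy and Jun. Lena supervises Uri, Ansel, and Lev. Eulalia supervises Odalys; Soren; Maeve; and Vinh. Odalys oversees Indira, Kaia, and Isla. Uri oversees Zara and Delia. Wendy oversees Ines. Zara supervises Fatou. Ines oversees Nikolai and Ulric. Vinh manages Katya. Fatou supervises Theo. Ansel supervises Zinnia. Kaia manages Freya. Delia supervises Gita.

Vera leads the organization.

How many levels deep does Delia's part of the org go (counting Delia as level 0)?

The longest chain under Delia runs Delia → Gita, which is 1 level below Delia.

1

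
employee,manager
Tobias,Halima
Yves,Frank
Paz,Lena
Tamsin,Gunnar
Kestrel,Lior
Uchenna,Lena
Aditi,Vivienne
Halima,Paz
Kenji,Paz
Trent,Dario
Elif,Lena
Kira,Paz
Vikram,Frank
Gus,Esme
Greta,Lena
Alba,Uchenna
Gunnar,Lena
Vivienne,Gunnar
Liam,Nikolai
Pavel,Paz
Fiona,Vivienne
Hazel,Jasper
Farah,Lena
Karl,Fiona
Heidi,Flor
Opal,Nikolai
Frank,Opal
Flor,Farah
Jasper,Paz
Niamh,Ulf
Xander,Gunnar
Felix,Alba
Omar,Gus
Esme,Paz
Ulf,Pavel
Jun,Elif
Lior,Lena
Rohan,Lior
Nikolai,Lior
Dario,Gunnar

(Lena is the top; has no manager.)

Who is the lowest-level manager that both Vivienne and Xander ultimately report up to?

Gunnar

Vivienne's chain of managers is Gunnar, Lena. Xander's chain of managers is Gunnar, Lena. The first manager that appears in both chains is Gunnar.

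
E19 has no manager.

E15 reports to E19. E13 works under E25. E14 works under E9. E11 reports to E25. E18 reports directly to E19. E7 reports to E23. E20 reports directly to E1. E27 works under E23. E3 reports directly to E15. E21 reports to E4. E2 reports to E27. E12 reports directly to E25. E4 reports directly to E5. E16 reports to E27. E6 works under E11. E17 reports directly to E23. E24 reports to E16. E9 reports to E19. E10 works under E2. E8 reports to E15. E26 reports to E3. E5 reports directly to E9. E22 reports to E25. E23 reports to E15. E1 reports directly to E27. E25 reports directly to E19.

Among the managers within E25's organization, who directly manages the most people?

E25

Direct-report counts within E25's organization: E25 has 4; E11 has 1. The largest is 4, held by E25.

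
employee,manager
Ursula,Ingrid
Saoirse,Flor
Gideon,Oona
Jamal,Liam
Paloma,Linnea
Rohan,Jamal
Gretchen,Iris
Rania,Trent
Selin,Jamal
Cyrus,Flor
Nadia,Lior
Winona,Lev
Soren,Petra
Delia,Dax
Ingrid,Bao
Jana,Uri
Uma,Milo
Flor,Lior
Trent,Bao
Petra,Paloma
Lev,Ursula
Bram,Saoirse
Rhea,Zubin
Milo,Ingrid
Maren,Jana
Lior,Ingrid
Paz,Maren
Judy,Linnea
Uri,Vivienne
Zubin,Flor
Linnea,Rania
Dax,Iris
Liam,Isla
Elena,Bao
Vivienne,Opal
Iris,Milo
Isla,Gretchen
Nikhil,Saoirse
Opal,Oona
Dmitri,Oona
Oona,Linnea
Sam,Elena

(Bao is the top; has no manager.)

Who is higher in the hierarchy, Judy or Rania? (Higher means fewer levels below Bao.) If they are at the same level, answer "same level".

Judy is 4 levels below Bao; Rania is 2. Rania is higher.

Rania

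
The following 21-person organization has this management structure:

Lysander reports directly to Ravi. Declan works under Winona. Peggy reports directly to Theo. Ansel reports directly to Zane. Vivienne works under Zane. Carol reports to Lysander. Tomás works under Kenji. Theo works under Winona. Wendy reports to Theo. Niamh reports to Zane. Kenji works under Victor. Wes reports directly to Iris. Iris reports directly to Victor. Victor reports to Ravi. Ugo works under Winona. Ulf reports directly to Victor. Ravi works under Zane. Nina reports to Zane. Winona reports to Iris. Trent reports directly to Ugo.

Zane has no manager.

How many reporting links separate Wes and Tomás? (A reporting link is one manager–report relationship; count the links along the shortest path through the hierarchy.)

Wes is 2 levels below Victor, and Tomás is 2 levels below Victor (their lowest common manager). The shortest path runs up from Wes to Victor and back down to Tomás: 2 + 2 = 4 links.

4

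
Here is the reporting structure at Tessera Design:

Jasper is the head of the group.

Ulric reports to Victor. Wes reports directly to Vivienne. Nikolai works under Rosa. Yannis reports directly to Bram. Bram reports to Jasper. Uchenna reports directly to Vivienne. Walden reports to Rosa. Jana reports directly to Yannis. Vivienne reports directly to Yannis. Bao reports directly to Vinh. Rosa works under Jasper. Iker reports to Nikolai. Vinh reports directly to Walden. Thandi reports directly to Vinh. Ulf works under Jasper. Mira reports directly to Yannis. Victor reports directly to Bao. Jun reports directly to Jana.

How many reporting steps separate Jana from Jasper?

3

Chain from Jana up to Jasper: Jana → Yannis → Bram → Jasper. That is 3 steps up, so Jana is 3 levels below Jasper.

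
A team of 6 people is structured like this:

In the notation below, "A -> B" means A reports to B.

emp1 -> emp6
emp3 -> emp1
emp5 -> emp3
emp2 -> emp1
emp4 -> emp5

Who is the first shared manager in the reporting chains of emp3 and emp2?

emp1

emp3's chain of managers is emp1, emp6. emp2's chain of managers is emp1, emp6. The first manager that appears in both chains is emp1.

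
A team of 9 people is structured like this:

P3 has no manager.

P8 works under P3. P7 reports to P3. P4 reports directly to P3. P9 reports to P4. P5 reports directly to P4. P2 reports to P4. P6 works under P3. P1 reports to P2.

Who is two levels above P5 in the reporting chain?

P3

P5 reports to P4, and P4 reports to P3. So P5's skip-level manager is P3.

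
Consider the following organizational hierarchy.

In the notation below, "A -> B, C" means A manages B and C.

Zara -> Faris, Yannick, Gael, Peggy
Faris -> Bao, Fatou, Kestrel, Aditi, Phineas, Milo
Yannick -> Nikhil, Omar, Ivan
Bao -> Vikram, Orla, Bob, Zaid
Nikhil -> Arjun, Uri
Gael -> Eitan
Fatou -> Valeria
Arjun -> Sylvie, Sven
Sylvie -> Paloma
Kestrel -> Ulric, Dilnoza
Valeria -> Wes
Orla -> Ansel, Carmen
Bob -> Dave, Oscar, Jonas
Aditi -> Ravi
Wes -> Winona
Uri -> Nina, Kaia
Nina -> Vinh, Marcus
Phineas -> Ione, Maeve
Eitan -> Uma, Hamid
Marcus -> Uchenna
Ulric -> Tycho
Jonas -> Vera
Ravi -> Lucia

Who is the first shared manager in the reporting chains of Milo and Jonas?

Faris

Milo's chain of managers is Faris, Zara. Jonas's chain of managers is Bob, Bao, Faris, Zara. The first manager that appears in both chains is Faris.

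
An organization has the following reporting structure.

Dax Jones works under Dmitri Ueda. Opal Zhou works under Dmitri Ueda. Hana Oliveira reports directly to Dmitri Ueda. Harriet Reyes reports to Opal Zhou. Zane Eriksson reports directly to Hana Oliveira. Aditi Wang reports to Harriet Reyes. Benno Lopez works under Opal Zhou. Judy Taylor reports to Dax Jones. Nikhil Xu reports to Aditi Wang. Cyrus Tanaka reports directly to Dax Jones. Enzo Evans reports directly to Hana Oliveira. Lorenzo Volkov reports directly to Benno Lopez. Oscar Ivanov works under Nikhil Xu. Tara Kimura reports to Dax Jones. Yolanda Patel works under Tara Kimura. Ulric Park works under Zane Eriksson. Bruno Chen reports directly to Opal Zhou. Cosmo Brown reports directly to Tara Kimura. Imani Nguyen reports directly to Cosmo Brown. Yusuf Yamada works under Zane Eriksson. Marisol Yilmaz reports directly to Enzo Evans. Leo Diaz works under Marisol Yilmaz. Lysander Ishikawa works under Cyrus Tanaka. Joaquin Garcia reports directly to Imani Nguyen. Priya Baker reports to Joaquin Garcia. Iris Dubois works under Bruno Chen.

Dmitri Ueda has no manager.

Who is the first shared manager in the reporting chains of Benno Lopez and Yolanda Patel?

Benno Lopez's chain of managers is Opal Zhou, Dmitri Ueda. Yolanda Patel's chain of managers is Tara Kimura, Dax Jones, Dmitri Ueda. The first manager that appears in both chains is Dmitri Ueda.

Dmitri Ueda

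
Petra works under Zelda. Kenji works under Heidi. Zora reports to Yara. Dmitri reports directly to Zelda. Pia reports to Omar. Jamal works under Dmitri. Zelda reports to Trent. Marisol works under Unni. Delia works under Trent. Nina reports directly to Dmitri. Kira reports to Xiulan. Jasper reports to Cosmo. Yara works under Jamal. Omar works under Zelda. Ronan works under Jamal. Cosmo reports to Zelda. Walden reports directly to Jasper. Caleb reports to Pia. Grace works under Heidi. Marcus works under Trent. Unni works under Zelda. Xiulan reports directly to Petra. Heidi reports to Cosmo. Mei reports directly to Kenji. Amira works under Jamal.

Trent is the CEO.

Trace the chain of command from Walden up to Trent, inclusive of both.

Walden reports to Jasper. Jasper reports to Cosmo. Cosmo reports to Zelda. Zelda reports to Trent. Trent is at the top.

Walden -> Jasper -> Cosmo -> Zelda -> Trent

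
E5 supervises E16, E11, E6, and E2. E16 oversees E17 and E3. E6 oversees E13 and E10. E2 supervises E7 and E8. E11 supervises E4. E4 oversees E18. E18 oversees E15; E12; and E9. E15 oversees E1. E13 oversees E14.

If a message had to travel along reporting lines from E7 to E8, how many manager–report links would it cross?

E7 is 1 level below E2, and E8 is 1 level below E2 (their lowest common manager). The shortest path runs up from E7 to E2 and back down to E8: 1 + 1 = 2 links.

2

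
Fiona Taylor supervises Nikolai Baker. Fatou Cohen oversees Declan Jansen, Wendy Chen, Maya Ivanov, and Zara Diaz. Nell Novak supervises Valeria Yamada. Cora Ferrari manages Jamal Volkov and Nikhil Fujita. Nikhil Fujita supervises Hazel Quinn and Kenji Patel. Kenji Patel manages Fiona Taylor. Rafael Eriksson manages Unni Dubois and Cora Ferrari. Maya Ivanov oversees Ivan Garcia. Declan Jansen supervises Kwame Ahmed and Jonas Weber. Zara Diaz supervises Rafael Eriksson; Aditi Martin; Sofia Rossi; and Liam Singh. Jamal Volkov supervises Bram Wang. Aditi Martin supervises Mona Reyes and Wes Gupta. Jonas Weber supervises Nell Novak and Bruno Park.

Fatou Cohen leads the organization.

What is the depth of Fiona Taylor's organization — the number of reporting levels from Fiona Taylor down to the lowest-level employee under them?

1

The longest chain under Fiona Taylor runs Fiona Taylor → Nikolai Baker, which is 1 level below Fiona Taylor.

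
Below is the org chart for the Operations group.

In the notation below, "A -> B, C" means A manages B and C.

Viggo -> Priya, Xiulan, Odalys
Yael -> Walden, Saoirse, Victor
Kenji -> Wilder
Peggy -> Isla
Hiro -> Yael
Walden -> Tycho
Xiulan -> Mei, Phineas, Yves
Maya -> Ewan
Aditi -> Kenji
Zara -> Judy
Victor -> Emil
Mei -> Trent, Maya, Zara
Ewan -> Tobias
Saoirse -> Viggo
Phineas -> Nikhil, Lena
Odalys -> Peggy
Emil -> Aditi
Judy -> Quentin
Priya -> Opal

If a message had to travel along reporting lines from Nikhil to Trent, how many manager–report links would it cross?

4

Nikhil is 2 levels below Xiulan, and Trent is 2 levels below Xiulan (their lowest common manager). The shortest path runs up from Nikhil to Xiulan and back down to Trent: 2 + 2 = 4 links.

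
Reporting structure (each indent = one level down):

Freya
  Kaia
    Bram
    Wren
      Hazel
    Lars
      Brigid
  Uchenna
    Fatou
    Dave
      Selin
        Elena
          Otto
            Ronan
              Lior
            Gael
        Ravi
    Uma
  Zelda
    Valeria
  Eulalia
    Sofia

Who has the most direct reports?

Freya

Direct-report counts: Freya has 4; Eulalia has 1; Zelda has 1; Uchenna has 3; Dave has 1; Selin has 2; Elena has 1; Otto has 2; Ronan has 1; Kaia has 3; Lars has 1; Wren has 1. The largest is 4, held by Freya.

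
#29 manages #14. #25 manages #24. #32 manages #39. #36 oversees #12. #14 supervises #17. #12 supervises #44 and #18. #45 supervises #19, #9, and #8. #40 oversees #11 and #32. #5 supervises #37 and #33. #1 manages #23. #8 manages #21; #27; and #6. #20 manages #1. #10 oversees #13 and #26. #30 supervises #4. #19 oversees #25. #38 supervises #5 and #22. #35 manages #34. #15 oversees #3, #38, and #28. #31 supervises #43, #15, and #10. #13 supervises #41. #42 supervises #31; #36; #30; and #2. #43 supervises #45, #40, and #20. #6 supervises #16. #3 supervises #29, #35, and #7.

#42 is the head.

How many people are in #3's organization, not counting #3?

6

#3 directly manages #29, #35, #7. Under #29: #14, #17 (2). Under #35: #34 (1). #7 has no reports. So #3's organization is 3 direct reports plus everyone under them: 3 + 2 + 1 = 6.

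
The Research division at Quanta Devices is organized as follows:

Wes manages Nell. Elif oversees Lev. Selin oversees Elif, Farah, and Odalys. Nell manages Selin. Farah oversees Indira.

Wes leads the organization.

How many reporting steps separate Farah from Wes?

Chain from Farah up to Wes: Farah → Selin → Nell → Wes. That is 3 steps up, so Farah is 3 levels below Wes.

3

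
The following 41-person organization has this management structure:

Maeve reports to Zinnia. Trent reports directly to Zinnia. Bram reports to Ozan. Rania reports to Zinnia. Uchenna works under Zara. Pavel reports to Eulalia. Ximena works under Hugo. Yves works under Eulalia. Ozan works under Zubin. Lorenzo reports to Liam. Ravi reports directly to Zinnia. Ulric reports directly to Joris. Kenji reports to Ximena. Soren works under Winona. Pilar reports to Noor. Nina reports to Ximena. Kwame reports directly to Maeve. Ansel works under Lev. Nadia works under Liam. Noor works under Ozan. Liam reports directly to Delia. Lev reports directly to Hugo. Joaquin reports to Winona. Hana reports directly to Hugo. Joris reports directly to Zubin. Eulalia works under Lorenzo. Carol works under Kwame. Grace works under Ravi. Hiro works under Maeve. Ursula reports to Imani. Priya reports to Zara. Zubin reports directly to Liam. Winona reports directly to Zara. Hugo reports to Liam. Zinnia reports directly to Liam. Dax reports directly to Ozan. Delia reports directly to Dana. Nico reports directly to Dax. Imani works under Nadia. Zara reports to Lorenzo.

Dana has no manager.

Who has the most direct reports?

Direct-report counts: Dana has 1; Delia has 1; Liam has 5; Hugo has 3; Lev has 1; Ximena has 2; Zinnia has 4; Ravi has 1; Maeve has 2; Kwame has 1; Nadia has 1; Imani has 1; Lorenzo has 2; Eulalia has 2; Zara has 3; Winona has 2; Zubin has 2; Joris has 1; Ozan has 3; Noor has 1; Dax has 1. The largest is 5, held by Liam.

Liam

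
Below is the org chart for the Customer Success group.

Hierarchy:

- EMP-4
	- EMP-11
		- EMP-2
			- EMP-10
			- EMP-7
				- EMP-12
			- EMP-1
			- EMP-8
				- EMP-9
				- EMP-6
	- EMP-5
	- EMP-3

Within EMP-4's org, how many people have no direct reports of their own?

7

The people in EMP-4's organization with no one reporting to them are EMP-3, EMP-5, EMP-6, EMP-9, EMP-1, EMP-12, EMP-10. That is 7.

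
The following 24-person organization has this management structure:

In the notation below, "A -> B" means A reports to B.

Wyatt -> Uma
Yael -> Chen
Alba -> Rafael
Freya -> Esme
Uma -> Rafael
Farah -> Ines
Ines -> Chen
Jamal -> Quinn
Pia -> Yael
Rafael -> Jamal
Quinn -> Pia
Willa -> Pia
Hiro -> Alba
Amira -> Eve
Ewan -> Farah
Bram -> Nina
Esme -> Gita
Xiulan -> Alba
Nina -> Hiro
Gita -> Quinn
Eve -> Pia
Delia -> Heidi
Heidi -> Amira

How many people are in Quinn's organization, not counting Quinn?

Quinn directly manages Jamal, Gita. Under Jamal: Rafael, Alba, Xiulan, Hiro, Nina, Bram, Uma, Wyatt (8). Under Gita: Esme, Freya (2). So Quinn's organization is 2 direct reports plus everyone under them: 9 + 3 = 12.

12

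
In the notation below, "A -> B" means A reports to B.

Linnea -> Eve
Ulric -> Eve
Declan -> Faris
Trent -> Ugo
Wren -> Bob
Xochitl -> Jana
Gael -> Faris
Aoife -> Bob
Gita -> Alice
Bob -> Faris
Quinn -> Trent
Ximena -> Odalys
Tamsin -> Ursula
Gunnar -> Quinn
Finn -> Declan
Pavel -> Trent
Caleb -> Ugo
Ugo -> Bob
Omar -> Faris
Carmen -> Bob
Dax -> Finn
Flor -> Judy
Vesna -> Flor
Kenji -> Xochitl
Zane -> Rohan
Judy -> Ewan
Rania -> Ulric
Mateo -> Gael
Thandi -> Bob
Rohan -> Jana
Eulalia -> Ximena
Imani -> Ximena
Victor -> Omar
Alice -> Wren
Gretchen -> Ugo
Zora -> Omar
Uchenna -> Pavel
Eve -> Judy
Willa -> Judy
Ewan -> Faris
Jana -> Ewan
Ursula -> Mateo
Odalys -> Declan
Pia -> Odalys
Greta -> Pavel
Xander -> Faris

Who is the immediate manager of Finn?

Finn reports directly to Declan.

Declan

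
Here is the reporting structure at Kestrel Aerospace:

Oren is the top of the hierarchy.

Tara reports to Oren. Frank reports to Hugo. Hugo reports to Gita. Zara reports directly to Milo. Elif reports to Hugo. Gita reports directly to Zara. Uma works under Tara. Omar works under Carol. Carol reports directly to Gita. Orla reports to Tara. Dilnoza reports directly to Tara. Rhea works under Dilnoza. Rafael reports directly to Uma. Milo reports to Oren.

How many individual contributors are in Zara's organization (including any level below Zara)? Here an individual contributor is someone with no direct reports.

3

The people in Zara's organization with no one reporting to them are Omar, Frank, Elif. That is 3.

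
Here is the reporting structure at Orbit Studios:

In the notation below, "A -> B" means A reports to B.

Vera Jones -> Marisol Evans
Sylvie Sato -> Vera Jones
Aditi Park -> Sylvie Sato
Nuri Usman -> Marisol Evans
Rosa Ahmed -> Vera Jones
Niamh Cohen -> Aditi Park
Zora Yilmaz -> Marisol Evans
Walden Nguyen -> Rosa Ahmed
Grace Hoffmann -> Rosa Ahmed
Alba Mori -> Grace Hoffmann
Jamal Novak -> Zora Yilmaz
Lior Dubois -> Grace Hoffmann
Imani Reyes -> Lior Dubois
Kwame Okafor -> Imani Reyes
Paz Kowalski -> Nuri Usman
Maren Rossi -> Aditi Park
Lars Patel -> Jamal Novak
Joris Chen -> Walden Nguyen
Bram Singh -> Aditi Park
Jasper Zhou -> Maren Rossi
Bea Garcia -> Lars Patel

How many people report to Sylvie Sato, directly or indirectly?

5

Sylvie Sato directly manages Aditi Park. Under Aditi Park: Bram Singh, Maren Rossi, Jasper Zhou, Niamh Cohen (4). That's 5 in total.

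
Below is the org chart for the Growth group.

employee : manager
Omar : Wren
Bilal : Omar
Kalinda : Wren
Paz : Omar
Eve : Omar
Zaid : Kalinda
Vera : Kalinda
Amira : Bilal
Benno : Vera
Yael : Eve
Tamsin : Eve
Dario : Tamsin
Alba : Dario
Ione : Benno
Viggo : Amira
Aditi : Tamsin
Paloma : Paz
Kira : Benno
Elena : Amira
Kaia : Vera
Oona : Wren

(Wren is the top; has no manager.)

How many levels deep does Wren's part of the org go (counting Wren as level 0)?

5

The longest chain under Wren runs Wren → Omar → Eve → Tamsin → Dario → Alba, which is 5 levels below Wren.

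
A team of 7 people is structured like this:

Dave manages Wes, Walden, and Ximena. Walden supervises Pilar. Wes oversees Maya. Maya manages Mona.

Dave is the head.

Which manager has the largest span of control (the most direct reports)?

Direct-report counts: Dave has 3; Wes has 1; Maya has 1; Walden has 1. The largest is 3, held by Dave.

Dave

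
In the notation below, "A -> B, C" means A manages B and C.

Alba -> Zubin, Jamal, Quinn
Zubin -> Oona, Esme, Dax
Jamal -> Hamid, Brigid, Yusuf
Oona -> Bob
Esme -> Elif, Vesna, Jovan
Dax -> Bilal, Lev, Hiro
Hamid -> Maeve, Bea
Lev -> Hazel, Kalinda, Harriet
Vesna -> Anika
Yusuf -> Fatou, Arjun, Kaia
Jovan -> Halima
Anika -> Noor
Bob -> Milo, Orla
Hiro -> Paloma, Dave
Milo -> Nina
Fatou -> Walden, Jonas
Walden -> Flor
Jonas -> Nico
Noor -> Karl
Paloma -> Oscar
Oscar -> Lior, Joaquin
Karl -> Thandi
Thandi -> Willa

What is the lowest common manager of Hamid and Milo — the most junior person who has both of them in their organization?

Alba

Hamid's chain of managers is Jamal, Alba. Milo's chain of managers is Bob, Oona, Zubin, Alba. The first manager that appears in both chains is Alba.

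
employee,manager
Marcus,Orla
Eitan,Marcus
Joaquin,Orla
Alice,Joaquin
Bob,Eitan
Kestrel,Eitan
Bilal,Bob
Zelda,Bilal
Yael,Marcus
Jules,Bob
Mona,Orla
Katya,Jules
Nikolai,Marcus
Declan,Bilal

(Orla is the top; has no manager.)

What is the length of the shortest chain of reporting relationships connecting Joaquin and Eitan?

Joaquin is 1 level below Orla, and Eitan is 2 levels below Orla (their lowest common manager). The shortest path runs up from Joaquin to Orla and back down to Eitan: 1 + 2 = 3 links.

3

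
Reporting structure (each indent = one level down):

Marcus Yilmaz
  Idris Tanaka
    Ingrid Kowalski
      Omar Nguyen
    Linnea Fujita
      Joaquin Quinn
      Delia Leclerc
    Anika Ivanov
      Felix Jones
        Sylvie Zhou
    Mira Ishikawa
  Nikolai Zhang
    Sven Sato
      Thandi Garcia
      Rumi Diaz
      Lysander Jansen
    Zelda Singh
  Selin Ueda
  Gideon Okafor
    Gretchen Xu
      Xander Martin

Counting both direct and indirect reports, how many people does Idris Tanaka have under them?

9

Idris Tanaka directly manages Ingrid Kowalski, Linnea Fujita, Anika Ivanov, Mira Ishikawa. Under Ingrid Kowalski: Omar Nguyen (1). Under Linnea Fujita: Delia Leclerc, Joaquin Quinn (2). Under Anika Ivanov: Felix Jones, Sylvie Zhou (2). Mira Ishikawa has no reports. So Idris Tanaka's organization is 4 direct reports plus everyone under them: 2 + 3 + 3 + 1 = 9.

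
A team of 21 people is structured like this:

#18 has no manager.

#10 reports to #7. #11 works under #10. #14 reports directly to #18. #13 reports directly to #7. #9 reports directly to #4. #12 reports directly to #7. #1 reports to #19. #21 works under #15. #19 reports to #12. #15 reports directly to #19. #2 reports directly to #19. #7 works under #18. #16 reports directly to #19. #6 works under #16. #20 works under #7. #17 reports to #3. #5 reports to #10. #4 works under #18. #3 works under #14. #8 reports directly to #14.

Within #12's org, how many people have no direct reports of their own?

4

The people in #12's organization with no one reporting to them are #2, #6, #21, #1. That is 4.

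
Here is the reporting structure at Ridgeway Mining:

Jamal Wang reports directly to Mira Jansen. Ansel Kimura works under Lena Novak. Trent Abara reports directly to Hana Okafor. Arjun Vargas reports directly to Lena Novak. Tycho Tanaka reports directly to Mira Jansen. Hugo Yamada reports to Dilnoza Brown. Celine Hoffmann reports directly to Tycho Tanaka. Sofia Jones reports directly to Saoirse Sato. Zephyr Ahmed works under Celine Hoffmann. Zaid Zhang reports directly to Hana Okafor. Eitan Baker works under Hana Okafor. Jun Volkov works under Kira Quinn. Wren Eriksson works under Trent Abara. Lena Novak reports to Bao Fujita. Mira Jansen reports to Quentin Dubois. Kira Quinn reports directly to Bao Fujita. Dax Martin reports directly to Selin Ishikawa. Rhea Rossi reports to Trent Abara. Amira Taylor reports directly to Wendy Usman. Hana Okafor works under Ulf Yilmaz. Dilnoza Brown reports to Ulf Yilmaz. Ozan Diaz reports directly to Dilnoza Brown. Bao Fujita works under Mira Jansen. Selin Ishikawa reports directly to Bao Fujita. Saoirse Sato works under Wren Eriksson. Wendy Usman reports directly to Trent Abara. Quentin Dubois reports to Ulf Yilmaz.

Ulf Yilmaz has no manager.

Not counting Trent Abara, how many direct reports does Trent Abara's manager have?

2

Trent Abara reports to Hana Okafor. Hana Okafor's other direct reports are Eitan Baker, Zaid Zhang — 2 peers.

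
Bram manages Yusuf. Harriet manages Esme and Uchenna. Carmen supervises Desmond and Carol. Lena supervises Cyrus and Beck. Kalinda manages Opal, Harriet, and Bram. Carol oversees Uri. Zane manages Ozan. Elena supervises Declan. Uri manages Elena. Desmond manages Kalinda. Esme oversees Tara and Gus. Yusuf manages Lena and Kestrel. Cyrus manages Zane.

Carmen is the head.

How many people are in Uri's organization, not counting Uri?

2

Uri directly manages Elena. Under Elena: Declan (1). That's 2 in total.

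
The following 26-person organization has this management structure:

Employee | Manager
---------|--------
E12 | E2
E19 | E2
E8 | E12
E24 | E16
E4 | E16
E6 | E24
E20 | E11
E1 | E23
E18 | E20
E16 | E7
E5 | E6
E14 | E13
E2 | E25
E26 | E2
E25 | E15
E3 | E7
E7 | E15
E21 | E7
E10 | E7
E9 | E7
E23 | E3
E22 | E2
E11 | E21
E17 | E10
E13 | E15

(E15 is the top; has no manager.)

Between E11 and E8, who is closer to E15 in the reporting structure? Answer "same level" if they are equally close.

E11

E11 is 3 levels below E15; E8 is 4. E11 is higher.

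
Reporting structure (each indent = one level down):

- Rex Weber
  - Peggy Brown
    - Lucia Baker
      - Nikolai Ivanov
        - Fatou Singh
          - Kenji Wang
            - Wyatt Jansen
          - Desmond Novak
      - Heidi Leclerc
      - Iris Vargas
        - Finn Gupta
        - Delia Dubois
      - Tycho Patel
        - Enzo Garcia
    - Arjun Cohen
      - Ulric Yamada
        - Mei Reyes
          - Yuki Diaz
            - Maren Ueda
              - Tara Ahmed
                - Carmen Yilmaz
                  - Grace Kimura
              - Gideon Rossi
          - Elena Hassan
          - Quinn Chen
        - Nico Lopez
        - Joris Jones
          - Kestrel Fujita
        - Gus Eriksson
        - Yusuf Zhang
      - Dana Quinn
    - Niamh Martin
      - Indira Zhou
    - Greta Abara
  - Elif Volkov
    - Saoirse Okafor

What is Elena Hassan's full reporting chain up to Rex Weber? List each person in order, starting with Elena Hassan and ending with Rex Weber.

Elena Hassan reports to Mei Reyes. Mei Reyes reports to Ulric Yamada. Ulric Yamada reports to Arjun Cohen. Arjun Cohen reports to Peggy Brown. Peggy Brown reports to Rex Weber. Rex Weber is at the top.

Elena Hassan -> Mei Reyes -> Ulric Yamada -> Arjun Cohen -> Peggy Brown -> Rex Weber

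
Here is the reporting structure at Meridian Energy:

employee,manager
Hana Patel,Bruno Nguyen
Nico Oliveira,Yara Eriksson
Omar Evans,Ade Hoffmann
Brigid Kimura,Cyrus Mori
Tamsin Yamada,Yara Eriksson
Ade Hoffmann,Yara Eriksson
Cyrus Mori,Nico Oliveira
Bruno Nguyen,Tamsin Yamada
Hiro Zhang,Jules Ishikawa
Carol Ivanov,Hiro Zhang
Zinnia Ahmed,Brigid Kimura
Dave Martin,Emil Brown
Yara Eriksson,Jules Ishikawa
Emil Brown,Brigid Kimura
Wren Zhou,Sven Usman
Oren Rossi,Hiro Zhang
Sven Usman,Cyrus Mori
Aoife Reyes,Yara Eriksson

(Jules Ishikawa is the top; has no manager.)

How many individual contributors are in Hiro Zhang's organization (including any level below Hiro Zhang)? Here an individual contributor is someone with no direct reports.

2

The people in Hiro Zhang's organization with no one reporting to them are Oren Rossi, Carol Ivanov. That is 2.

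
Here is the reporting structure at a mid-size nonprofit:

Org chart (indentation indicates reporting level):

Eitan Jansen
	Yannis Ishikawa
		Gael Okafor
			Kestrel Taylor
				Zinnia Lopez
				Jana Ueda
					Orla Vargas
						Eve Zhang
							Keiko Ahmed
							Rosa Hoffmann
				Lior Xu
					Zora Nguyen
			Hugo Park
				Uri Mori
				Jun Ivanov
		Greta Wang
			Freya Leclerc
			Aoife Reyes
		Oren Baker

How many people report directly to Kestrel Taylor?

3

Kestrel Taylor directly manages Zinnia Lopez, Jana Ueda, Lior Xu. That is 3 direct reports.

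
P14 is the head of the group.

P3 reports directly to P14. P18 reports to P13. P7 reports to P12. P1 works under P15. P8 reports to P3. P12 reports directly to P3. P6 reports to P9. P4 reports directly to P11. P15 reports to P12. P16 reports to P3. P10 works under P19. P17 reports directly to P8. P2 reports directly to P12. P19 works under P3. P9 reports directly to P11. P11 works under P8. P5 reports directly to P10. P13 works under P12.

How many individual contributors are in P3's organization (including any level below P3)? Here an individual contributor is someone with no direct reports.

9

The people in P3's organization with no one reporting to them are P16, P5, P17, P6, P4, P2, P7, P18, P1. That is 9.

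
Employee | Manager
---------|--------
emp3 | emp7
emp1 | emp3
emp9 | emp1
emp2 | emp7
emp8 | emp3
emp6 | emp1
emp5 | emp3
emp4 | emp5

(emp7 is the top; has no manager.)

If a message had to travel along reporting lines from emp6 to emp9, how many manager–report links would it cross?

2

emp6 is 1 level below emp1, and emp9 is 1 level below emp1 (their lowest common manager). The shortest path runs up from emp6 to emp1 and back down to emp9: 1 + 1 = 2 links.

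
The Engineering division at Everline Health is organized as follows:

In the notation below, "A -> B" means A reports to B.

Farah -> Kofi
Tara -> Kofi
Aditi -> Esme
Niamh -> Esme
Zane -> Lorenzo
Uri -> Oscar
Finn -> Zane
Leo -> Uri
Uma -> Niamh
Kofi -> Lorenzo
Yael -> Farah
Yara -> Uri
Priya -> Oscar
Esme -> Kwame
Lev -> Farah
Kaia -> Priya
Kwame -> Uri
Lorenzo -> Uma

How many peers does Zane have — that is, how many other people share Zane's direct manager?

1

Zane reports to Lorenzo. Lorenzo's other direct reports are Kofi — 1 peer.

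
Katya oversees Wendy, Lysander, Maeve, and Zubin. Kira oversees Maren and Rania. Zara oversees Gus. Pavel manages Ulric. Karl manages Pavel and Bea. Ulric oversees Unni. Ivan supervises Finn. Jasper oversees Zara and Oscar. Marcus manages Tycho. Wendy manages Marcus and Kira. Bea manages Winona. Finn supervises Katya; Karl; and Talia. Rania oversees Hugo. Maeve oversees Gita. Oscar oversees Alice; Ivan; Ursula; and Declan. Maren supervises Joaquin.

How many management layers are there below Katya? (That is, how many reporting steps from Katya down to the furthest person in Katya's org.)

4

The longest chain under Katya runs Katya → Wendy → Kira → Rania → Hugo, which is 4 levels below Katya.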